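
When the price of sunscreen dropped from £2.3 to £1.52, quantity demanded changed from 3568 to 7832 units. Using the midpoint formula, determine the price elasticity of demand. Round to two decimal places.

-1.83

%Δq = (7832 − 3568)/[(3568 + 7832)/2] = 4264/5700 ≈ 0.7481.
%ΔP = (1.52 − 2.3)/[(2.3 + 1.52)/2] = -0.78/1.91 ≈ -0.4084.
Arc elasticity E = %Δq/%ΔP ≈ 0.7481/-0.4084 ≈ -1.83.
|E| > 1: demand is elastic over this range.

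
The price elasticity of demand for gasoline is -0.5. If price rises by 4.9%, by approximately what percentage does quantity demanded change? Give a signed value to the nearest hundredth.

%ΔQ ≈ E × %ΔP = (-0.5) × (4.9%) = -2.45%.

-2.45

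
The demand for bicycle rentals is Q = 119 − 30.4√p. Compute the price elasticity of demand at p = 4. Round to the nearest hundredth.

-0.52

At p = 4, Q = 58.2.
dQ/dp = −30.4/(2√p) = −30.4/(2·2).
Point elasticity E = (dQ/dp)·(p/Q) = -7.6 × 4/58.2 ≈ -0.52.
|E| < 1, so demand is inelastic at this price.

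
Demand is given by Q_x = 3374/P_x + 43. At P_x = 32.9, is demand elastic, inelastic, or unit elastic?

inelastic

At P_x = 32.9, Q_x = 145.5532.
dQ_x/dP_x = −3374/P_x² = −3.1171.
Point elasticity E = (dQ_x/dP_x)·(P_x/Q_x) = -3.1171 × 32.9/145.5532 ≈ -0.705.
|E| ≈ 0.705 < 1, so demand is inelastic.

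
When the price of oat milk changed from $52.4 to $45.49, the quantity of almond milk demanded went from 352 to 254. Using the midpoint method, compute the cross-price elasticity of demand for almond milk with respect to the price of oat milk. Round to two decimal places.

%ΔQ_x = (254 − 352)/[(352+254)/2] = -98/303 ≈ -0.3234.
%ΔP_y = (45.49 − 52.4)/[(52.4+45.49)/2] ≈ -0.1412.
E_xy = -0.3234/-0.1412 ≈ 2.29.
E_xy > 0, so almond milk and oat milk are substitutes.

2.29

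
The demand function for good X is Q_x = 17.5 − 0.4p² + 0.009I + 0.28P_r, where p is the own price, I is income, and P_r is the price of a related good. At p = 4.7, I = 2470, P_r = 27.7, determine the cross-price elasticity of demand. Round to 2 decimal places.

0.20

Evaluating quantity at (p, I, P_r) gives Q_x = 17.5 − 0.4(4.7)² + 0.009(2470) + 0.28(27.7) = 17.5 − 8.836 + 22.23 + 7.756 = 38.65.
∂Q_x/∂P_r = +0.28, so E_xy = 0.28·(27.7/38.65) ≈ 0.20.
E_xy > 0: the goods are substitutes.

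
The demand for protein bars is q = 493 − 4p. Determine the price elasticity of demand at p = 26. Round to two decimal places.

At p = 26, q = 389.
dq/dp = −4.
Point elasticity E = (dq/dp)·(p/q) = -4 × 26/389 ≈ -0.27.
|E| < 1, so demand is inelastic at this price.

-0.27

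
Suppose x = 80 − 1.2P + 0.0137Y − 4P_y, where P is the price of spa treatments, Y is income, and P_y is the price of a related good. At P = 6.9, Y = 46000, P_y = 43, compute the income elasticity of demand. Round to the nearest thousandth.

First evaluate x: 80 − 1.2(6.9) + 0.0137(46000) − 4(43) = 80 − 8.28 + 630.2 − 172 = 529.92.
∂x/∂Y = +0.0137, so E_I = 0.0137·(46000/529.92) ≈ 1.189.
E_I > 1: normal good (luxury).

1.189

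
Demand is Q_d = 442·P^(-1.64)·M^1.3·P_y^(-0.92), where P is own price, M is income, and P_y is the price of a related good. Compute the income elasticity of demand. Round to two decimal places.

1.30

For a Cobb–Douglas (constant-elasticity) form Q_d = A·M^α·…, the elasticity with respect to M equals the exponent α at every point.
Here the exponent on M is 1.3, so the income elasticity of demand is 1.30.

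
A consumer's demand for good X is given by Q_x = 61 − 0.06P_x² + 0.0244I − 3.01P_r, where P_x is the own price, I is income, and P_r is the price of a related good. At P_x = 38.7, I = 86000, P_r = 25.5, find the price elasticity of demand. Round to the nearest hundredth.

-0.09

Evaluating quantity at (P_x, I, P_r) gives Q_x = 61 − 0.06(38.7)² + 0.0244(86000) − 3.01(25.5) = 61 − 89.8614 + 2098.4 − 76.755 = 1992.7836.
∂Q_x/∂P_x = −2·0.06·P_x = -4.644, so E_p = -4.644·(38.7/1992.7836) ≈ -0.09.
|E_p| < 1: demand is inelastic.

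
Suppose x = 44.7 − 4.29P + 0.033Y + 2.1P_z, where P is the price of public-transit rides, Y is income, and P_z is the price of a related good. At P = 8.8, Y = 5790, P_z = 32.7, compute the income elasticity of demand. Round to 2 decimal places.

0.72

First evaluate x: 44.7 − 4.29(8.8) + 0.033(5790) + 2.1(32.7) = 44.7 − 37.752 + 191.07 + 68.67 = 266.688.
∂x/∂Y = +0.033, so E_I = 0.033·(5790/266.688) ≈ 0.72.
E_I ∈ (0,1): normal good (necessity).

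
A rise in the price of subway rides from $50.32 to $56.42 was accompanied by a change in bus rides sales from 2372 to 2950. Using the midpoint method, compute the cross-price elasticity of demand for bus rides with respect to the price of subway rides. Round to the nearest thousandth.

1.900

%ΔQ_x = (2950 − 2372)/[(2372+2950)/2] = 578/2661 ≈ 0.2172.
%ΔP_y = (56.42 − 50.32)/[(50.32+56.42)/2] ≈ 0.1143.
E_xy = 0.2172/0.1143 ≈ 1.900.
E_xy > 0, so bus rides and subway rides are substitutes.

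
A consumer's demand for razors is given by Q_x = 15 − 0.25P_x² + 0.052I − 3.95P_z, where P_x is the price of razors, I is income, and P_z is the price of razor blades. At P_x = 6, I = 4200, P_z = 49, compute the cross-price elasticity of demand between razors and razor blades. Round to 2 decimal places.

-6.27

Q_x = 15 − 0.25(6)² + 0.052(4200) − 3.95(49) = 15 − 9 + 218.4 − 193.55 = 30.85.
∂Q_x/∂P_z = −3.95, so E_xy = -3.95·(49/30.85) ≈ -6.27.
E_xy < 0: the goods are complements.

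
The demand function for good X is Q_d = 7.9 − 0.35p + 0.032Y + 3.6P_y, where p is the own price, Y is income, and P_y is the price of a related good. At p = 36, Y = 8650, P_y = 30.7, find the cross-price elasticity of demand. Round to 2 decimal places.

0.29

At the given point, Q_d = 7.9 − 0.35(36) + 0.032(8650) + 3.6(30.7) = 7.9 − 12.6 + 276.8 + 110.52 = 382.62.
∂Q_d/∂P_y = +3.6, so E_xy = 3.6·(30.7/382.62) ≈ 0.29.
E_xy > 0: the goods are substitutes.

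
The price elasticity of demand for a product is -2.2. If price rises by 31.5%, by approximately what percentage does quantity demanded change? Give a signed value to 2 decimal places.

%ΔQ ≈ E × %ΔP = (-2.2) × (31.5%) = -69.30%.

-69.30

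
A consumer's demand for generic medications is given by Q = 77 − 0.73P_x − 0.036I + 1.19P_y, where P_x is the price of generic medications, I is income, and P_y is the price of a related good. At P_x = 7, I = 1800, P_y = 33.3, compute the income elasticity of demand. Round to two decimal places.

Q = 77 − 0.73(7) − 0.036(1800) + 1.19(33.3) = 77 − 5.11 − 64.8 + 39.627 = 46.717.
∂Q/∂I = −0.036, so E_I = -0.036·(1800/46.717) ≈ -1.39.
E_I < 0: inferior good.

-1.39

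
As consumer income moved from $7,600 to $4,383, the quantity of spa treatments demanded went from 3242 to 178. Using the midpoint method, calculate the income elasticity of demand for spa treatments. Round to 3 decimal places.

3.337

%ΔQ = (178 − 3242)/[(3242+178)/2] = -3064/1710 ≈ -1.7918.
%ΔI = (4,383 − 7,600)/[(7,600+4,383)/2] = -3217/5991.5 ≈ -0.5369.
E_I = %ΔQ/%ΔI ≈ 3.337.
E_I > 1: normal good (luxury).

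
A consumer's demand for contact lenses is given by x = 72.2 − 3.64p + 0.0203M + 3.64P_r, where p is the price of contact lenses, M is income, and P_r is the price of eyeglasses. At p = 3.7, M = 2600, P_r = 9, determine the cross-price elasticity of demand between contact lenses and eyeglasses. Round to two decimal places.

0.23

At the given point, x = 72.2 − 3.64(3.7) + 0.0203(2600) + 3.64(9) = 72.2 − 13.468 + 52.78 + 32.76 = 144.272.
∂x/∂P_r = +3.64, so E_xy = 3.64·(9/144.272) ≈ 0.23.
E_xy > 0: the goods are substitutes.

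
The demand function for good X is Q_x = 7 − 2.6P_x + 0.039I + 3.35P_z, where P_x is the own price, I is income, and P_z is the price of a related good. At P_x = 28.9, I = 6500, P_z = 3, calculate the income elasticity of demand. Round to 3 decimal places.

Substituting, Q_x = 7 − 2.6(28.9) + 0.039(6500) + 3.35(3) = 7 − 75.14 + 253.5 + 10.05 = 195.41.
∂Q_x/∂I = +0.039, so E_I = 0.039·(6500/195.41) ≈ 1.297.
E_I > 1: normal good (luxury).

1.297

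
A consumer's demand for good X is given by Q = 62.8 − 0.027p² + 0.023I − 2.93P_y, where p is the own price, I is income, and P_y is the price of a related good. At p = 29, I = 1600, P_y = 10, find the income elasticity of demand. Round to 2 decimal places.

At the given point, Q = 62.8 − 0.027(29)² + 0.023(1600) − 2.93(10) = 62.8 − 22.707 + 36.8 − 29.3 = 47.593.
∂Q/∂I = +0.023, so E_I = 0.023·(1600/47.593) ≈ 0.77.
E_I ∈ (0,1): normal good (necessity).

0.77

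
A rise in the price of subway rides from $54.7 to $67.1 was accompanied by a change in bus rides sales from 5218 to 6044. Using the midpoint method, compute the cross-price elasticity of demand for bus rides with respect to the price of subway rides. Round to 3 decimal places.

%ΔQ_x = (6044 − 5218)/[(5218+6044)/2] = 826/5631 ≈ 0.1467.
%ΔP_y = (67.1 − 54.7)/[(54.7+67.1)/2] ≈ 0.2036.
E_xy = 0.1467/0.2036 ≈ 0.720.
E_xy > 0, so bus rides and subway rides are substitutes.

0.720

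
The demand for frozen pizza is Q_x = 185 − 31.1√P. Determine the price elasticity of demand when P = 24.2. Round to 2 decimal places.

-2.39

At P = 24.2, Q_x = 32.0082.
dQ_x/dP = −31.1/(2√P) = −31.1/(2·4.9193).
Point elasticity E = (dQ_x/dP)·(P/Q_x) = -3.161 × 24.2/32.0082 ≈ -2.39.
|E| > 1, so demand is elastic at this price.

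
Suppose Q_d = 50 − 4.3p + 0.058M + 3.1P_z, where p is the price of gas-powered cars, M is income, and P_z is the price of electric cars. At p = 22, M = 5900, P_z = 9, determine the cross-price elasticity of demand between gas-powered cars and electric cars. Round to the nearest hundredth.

Evaluating quantity at (p, M, P_z) gives Q_d = 50 − 4.3(22) + 0.058(5900) + 3.1(9) = 50 − 94.6 + 342.2 + 27.9 = 325.5.
∂Q_d/∂P_z = +3.1, so E_xy = 3.1·(9/325.5) ≈ 0.09.
E_xy > 0: the goods are substitutes.

0.09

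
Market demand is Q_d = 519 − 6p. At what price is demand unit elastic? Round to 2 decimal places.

43.25

For linear demand Q_d = a − bp, E = −bp/(a − bp). |E| = 1 ⇒ bp = a − bp ⇒ p = a/(2b).
p = 519/(2·6) = 43.25.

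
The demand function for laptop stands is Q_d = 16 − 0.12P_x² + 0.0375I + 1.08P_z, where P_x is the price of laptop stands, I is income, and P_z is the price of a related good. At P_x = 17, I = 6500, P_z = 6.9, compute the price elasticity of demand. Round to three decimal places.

Substituting, Q_d = 16 − 0.12(17)² + 0.0375(6500) + 1.08(6.9) = 16 − 34.68 + 243.75 + 7.452 = 232.522.
∂Q_d/∂P_x = −2·0.12·P_x = -4.08, so E_p = -4.08·(17/232.522) ≈ -0.298.
|E_p| < 1: demand is inelastic.

-0.298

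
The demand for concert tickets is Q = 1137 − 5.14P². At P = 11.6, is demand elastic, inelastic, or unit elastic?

At P = 11.6, Q = 445.3616.
dQ/dP = −2·5.14·P = −119.248.
Point elasticity E = (dQ/dP)·(P/Q) = -119.248 × 11.6/445.3616 ≈ -3.106.
|E| ≈ 3.106 > 1, so demand is elastic.

elastic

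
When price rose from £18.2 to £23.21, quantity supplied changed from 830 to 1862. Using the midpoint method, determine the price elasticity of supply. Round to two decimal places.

3.17

%Δq = (1862 − 830)/[(830 + 1862)/2] = 1032/1346 ≈ 0.7667.
%ΔP = (23.21 − 18.2)/[(18.2 + 23.21)/2] = 5.01/20.705 ≈ 0.2420.
Arc elasticity E = %Δq/%ΔP ≈ 0.7667/0.2420 ≈ 3.17.
|E| > 1: supply is elastic over this range.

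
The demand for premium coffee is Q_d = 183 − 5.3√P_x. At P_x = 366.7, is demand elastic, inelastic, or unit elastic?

inelastic

At P_x = 366.7, Q_d = 81.5081.
dQ_d/dP_x = −5.3/(2√P_x) = −5.3/(2·19.1494).
Point elasticity E = (dQ_d/dP_x)·(P_x/Q_d) = -0.1384 × 366.7/81.5081 ≈ -0.623.
|E| ≈ 0.623 < 1, so demand is inelastic.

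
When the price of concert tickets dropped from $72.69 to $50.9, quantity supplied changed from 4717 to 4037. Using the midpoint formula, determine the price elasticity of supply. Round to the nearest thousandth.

0.441

%ΔQ = (4037 − 4717)/[(4717 + 4037)/2] = -680/4377 ≈ -0.1554.
%ΔP = (50.9 − 72.69)/[(72.69 + 50.9)/2] = -21.79/61.795 ≈ -0.3526.
Arc elasticity E = %ΔQ/%ΔP ≈ -0.1554/-0.3526 ≈ 0.441.
|E| < 1: supply is inelastic over this range.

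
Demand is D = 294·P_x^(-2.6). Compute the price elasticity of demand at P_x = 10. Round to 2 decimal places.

-2.60

For a Cobb–Douglas (constant-elasticity) form D = A·P_x^α·…, the elasticity with respect to P_x equals the exponent α at every point.
Here the exponent on P_x is -2.6, so the price elasticity of demand is -2.60.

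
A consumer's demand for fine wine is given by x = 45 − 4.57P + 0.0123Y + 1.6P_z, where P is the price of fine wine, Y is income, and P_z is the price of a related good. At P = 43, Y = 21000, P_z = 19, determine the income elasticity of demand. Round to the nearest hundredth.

1.88

x = 45 − 4.57(43) + 0.0123(21000) + 1.6(19) = 45 − 196.51 + 258.3 + 30.4 = 137.19.
∂x/∂Y = +0.0123, so E_I = 0.0123·(21000/137.19) ≈ 1.88.
E_I > 1: normal good (luxury).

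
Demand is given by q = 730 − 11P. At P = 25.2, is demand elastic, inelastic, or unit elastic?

inelastic

At P = 25.2, q = 452.8.
dq/dP = −11.
Point elasticity E = (dq/dP)·(P/q) = -11 × 25.2/452.8 ≈ -0.612.
|E| ≈ 0.612 < 1, so demand is inelastic.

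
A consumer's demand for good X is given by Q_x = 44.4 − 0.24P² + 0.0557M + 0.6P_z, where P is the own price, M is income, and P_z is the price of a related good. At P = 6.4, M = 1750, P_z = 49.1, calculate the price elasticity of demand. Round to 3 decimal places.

-0.122

Evaluating quantity at (P, M, P_z) gives Q_x = 44.4 − 0.24(6.4)² + 0.0557(1750) + 0.6(49.1) = 44.4 − 9.8304 + 97.475 + 29.46 = 161.5046.
∂Q_x/∂P = −2·0.24·P = -3.072, so E_p = -3.072·(6.4/161.5046) ≈ -0.122.
|E_p| < 1: demand is inelastic.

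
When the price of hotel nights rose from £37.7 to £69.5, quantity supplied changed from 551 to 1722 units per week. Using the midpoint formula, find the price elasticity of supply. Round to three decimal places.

%Δq = (1722 − 551)/[(551 + 1722)/2] = 1171/1136.5 ≈ 1.0304.
%ΔP = (69.5 − 37.7)/[(37.7 + 69.5)/2] = 31.8/53.6 ≈ 0.5933.
Arc elasticity E = %Δq/%ΔP ≈ 1.0304/0.5933 ≈ 1.737.
|E| > 1: supply is elastic over this range.

1.737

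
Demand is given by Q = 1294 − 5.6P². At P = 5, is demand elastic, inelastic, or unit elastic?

inelastic

At P = 5, Q = 1154.
dQ/dP = −2·5.6·P = −56.
Point elasticity E = (dQ/dP)·(P/Q) = -56 × 5/1154 ≈ -0.243.
|E| ≈ 0.243 < 1, so demand is inelastic.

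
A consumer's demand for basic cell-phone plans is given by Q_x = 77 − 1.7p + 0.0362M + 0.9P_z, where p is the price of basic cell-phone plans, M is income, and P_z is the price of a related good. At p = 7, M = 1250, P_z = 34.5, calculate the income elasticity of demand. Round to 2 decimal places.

0.32

First evaluate Q_x: 77 − 1.7(7) + 0.0362(1250) + 0.9(34.5) = 77 − 11.9 + 45.25 + 31.05 = 141.4.
∂Q_x/∂M = +0.0362, so E_I = 0.0362·(1250/141.4) ≈ 0.32.
E_I ∈ (0,1): normal good (necessity).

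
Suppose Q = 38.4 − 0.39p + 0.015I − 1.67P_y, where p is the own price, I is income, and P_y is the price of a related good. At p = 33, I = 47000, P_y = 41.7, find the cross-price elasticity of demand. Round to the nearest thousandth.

-0.105

Evaluating quantity at (p, I, P_y) gives Q = 38.4 − 0.39(33) + 0.015(47000) − 1.67(41.7) = 38.4 − 12.87 + 705 − 69.639 = 660.891.
∂Q/∂P_y = −1.67, so E_xy = -1.67·(41.7/660.891) ≈ -0.105.
E_xy < 0: the goods are complements.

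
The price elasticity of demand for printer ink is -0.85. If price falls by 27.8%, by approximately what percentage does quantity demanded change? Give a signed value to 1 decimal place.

%ΔQ ≈ E × %ΔP = (-0.85) × (-27.8%) ≈ 23.6%.

23.6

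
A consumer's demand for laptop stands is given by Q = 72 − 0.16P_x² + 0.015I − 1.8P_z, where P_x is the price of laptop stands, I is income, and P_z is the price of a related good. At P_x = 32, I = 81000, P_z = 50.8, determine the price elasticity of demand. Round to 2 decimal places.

Evaluating quantity at (P_x, I, P_z) gives Q = 72 − 0.16(32)² + 0.015(81000) − 1.8(50.8) = 72 − 163.84 + 1215 − 91.44 = 1031.72.
∂Q/∂P_x = −2·0.16·P_x = -10.24, so E_p = -10.24·(32/1031.72) ≈ -0.32.
|E_p| < 1: demand is inelastic.

-0.32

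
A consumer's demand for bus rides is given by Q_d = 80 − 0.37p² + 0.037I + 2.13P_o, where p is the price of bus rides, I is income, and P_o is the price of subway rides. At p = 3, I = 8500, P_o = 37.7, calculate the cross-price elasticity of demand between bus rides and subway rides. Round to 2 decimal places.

Q_d = 80 − 0.37(3)² + 0.037(8500) + 2.13(37.7) = 80 − 3.33 + 314.5 + 80.301 = 471.471.
∂Q_d/∂P_o = +2.13, so E_xy = 2.13·(37.7/471.471) ≈ 0.17.
E_xy > 0: the goods are substitutes.

0.17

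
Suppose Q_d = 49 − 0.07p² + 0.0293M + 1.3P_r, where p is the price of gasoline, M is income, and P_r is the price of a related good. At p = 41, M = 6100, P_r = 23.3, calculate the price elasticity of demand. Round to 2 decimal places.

Q_d = 49 − 0.07(41)² + 0.0293(6100) + 1.3(23.3) = 49 − 117.67 + 178.73 + 30.29 = 140.35.
∂Q_d/∂p = −2·0.07·p = -5.74, so E_p = -5.74·(41/140.35) ≈ -1.68.
|E_p| > 1: demand is elastic.

-1.68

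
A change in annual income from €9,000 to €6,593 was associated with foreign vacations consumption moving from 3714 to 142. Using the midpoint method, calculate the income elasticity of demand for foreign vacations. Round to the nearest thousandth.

%ΔQ = (142 − 3714)/[(3714+142)/2] = -3572/1928 ≈ -1.8527.
%ΔI = (6,593 − 9,000)/[(9,000+6,593)/2] = -2407/7796.5 ≈ -0.3087.
E_I = %ΔQ/%ΔI ≈ 6.001.
E_I > 1: normal good (luxury).

6.001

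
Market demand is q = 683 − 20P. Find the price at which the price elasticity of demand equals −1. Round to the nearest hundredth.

17.08

For linear demand q = a − bP, E = −bP/(a − bP). |E| = 1 ⇒ bP = a − bP ⇒ P = a/(2b).
P = 683/(2·20) ≈ 17.08.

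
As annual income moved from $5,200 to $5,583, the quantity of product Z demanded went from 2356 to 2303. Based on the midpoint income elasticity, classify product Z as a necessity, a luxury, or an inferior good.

inferior

%ΔQ = (2303 − 2356)/[(2356+2303)/2] = -53/2329.5 ≈ -0.0228.
%ΔY = (5,583 − 5,200)/[(5,200+5,583)/2] = 383/5391.5 ≈ 0.0710.
E_I = %ΔQ/%ΔY ≈ -0.320.
E_I < 0: inferior good.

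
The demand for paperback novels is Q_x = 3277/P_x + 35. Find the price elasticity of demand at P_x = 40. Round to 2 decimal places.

-0.70

At P_x = 40, Q_x = 116.925.
dQ_x/dP_x = −3277/P_x² = −2.0481.
Point elasticity E = (dQ_x/dP_x)·(P_x/Q_x) = -2.0481 × 40/116.925 ≈ -0.70.
|E| < 1, so demand is inelastic at this price.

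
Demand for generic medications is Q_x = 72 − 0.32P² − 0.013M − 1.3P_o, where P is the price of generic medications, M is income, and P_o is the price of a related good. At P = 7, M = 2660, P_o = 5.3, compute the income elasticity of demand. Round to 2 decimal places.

Evaluating quantity at (P, M, P_o) gives Q_x = 72 − 0.32(7)² − 0.013(2660) − 1.3(5.3) = 72 − 15.68 − 34.58 − 6.89 = 14.85.
∂Q_x/∂M = −0.013, so E_I = -0.013·(2660/14.85) ≈ -2.33.
E_I < 0: inferior good.

-2.33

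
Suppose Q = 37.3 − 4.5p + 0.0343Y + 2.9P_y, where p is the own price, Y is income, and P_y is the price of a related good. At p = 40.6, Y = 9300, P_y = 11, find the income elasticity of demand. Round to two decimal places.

1.55

At the given point, Q = 37.3 − 4.5(40.6) + 0.0343(9300) + 2.9(11) = 37.3 − 182.7 + 318.99 + 31.9 = 205.49.
∂Q/∂Y = +0.0343, so E_I = 0.0343·(9300/205.49) ≈ 1.55.
E_I > 1: normal good (luxury).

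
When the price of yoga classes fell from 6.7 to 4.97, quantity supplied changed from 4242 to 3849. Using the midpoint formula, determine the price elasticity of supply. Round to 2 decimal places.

%Δq = (3849 − 4242)/[(4242 + 3849)/2] = -393/4045.5 ≈ -0.0971.
%Δp = (4.97 − 6.7)/[(6.7 + 4.97)/2] = -1.73/5.835 ≈ -0.2965.
Arc elasticity E = %Δq/%Δp ≈ -0.0971/-0.2965 ≈ 0.33.
|E| < 1: supply is inelastic over this range.

0.33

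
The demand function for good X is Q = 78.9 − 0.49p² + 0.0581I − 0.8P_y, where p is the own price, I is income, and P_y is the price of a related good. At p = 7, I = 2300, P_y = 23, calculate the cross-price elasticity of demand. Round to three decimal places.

At the given point, Q = 78.9 − 0.49(7)² + 0.0581(2300) − 0.8(23) = 78.9 − 24.01 + 133.63 − 18.4 = 170.12.
∂Q/∂P_y = −0.8, so E_xy = -0.8·(23/170.12) ≈ -0.108.
E_xy < 0: the goods are complements.

-0.108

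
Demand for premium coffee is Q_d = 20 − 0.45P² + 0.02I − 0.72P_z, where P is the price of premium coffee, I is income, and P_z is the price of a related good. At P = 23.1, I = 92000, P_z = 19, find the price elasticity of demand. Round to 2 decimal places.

-0.30

Q_d = 20 − 0.45(23.1)² + 0.02(92000) − 0.72(19) = 20 − 240.1245 + 1840 − 13.68 = 1606.1955.
∂Q_d/∂P = −2·0.45·P = -20.79, so E_p = -20.79·(23.1/1606.1955) ≈ -0.30.
|E_p| < 1: demand is inelastic.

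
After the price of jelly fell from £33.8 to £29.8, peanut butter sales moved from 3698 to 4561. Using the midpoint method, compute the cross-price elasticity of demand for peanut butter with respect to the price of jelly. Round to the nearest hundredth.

%ΔQ_x = (4561 − 3698)/[(3698+4561)/2] = 863/4129.5 ≈ 0.2090.
%ΔP_y = (29.8 − 33.8)/[(33.8+29.8)/2] ≈ -0.1258.
E_xy = 0.2090/-0.1258 ≈ -1.66.
E_xy < 0, so peanut butter and jelly are complements.

-1.66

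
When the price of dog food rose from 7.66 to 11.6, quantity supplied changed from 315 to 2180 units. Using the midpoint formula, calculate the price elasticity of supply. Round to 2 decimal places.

%ΔQ = (2180 − 315)/[(315 + 2180)/2] = 1865/1247.5 ≈ 1.4950.
%ΔP = (11.6 − 7.66)/[(7.66 + 11.6)/2] = 3.94/9.63 ≈ 0.4091.
Arc elasticity E = %ΔQ/%ΔP ≈ 1.4950/0.4091 ≈ 3.65.
|E| > 1: supply is elastic over this range.

3.65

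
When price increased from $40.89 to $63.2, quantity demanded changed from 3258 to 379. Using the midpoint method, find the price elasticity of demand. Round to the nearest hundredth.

%ΔQ = (379 − 3258)/[(3258 + 379)/2] = -2879/1818.5 ≈ -1.5832.
%Δp = (63.2 − 40.89)/[(40.89 + 63.2)/2] = 22.31/52.045 ≈ 0.4287.
Arc elasticity E = %ΔQ/%Δp ≈ -1.5832/0.4287 ≈ -3.69.
|E| > 1: demand is elastic over this range.

-3.69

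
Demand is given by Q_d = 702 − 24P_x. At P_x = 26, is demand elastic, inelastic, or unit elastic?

At P_x = 26, Q_d = 78.
dQ_d/dP_x = −24.
Point elasticity E = (dQ_d/dP_x)·(P_x/Q_d) = -24 × 26/78 ≈ -8.000.
|E| ≈ 8.000 > 1, so demand is elastic.

elastic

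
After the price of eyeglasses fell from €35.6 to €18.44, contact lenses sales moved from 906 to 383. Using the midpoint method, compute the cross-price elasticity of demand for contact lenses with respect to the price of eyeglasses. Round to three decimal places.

1.278

%ΔQ_x = (383 − 906)/[(906+383)/2] = -523/644.5 ≈ -0.8115.
%ΔP_y = (18.44 − 35.6)/[(35.6+18.44)/2] ≈ -0.6351.
E_xy = -0.8115/-0.6351 ≈ 1.278.
E_xy > 0, so contact lenses and eyeglasses are substitutes.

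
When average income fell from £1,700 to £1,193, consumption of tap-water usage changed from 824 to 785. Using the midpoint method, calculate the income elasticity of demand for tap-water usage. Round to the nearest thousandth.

0.138

%ΔQ = (785 − 824)/[(824+785)/2] = -39/804.5 ≈ -0.0485.
%ΔY = (1,193 − 1,700)/[(1,700+1,193)/2] = -507/1446.5 ≈ -0.3505.
E_I = %ΔQ/%ΔY ≈ 0.138.
E_I ∈ (0,1): normal good (necessity).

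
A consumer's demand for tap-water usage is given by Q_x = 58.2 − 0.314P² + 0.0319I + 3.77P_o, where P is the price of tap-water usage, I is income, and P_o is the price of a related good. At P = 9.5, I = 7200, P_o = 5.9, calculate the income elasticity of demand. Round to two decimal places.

0.82

Substituting, Q_x = 58.2 − 0.314(9.5)² + 0.0319(7200) + 3.77(5.9) = 58.2 − 28.3385 + 229.68 + 22.243 = 281.7845.
∂Q_x/∂I = +0.0319, so E_I = 0.0319·(7200/281.7845) ≈ 0.82.
E_I ∈ (0,1): normal good (necessity).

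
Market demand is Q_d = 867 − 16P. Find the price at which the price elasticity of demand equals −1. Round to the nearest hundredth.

For linear demand Q_d = a − bP, E = −bP/(a − bP). |E| = 1 ⇒ bP = a − bP ⇒ P = a/(2b).
P = 867/(2·16) ≈ 27.09.

27.09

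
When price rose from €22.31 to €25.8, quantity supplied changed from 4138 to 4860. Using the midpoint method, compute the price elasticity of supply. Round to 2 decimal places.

1.11

%Δq = (4860 − 4138)/[(4138 + 4860)/2] = 722/4499 ≈ 0.1605.
%Δp = (25.8 − 22.31)/[(22.31 + 25.8)/2] = 3.49/24.055 ≈ 0.1451.
Arc elasticity E = %Δq/%Δp ≈ 0.1605/0.1451 ≈ 1.11.
|E| > 1: supply is elastic over this range.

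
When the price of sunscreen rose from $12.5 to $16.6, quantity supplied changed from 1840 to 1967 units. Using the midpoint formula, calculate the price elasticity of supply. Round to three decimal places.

0.237

%Δq = (1967 − 1840)/[(1840 + 1967)/2] = 127/1903.5 ≈ 0.0667.
%Δp = (16.6 − 12.5)/[(12.5 + 16.6)/2] = 4.1/14.55 ≈ 0.2818.
Arc elasticity E = %Δq/%Δp ≈ 0.0667/0.2818 ≈ 0.237.
|E| < 1: supply is inelastic over this range.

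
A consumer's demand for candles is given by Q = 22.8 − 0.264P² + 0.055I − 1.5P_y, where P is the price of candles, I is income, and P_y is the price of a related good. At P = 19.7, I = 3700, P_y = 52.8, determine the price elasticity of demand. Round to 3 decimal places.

-4.590

At the given point, Q = 22.8 − 0.264(19.7)² + 0.055(3700) − 1.5(52.8) = 22.8 − 102.4558 + 203.5 − 79.2 = 44.6442.
∂Q/∂P = −2·0.264·P = -10.4016, so E_p = -10.4016·(19.7/44.6442) ≈ -4.590.
|E_p| > 1: demand is elastic.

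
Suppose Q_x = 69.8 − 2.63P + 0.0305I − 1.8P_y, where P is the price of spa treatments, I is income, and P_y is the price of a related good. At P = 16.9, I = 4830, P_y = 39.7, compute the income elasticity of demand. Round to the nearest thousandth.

1.456

Evaluating quantity at (P, I, P_y) gives Q_x = 69.8 − 2.63(16.9) + 0.0305(4830) − 1.8(39.7) = 69.8 − 44.447 + 147.315 − 71.46 = 101.208.
∂Q_x/∂I = +0.0305, so E_I = 0.0305·(4830/101.208) ≈ 1.456.
E_I > 1: normal good (luxury).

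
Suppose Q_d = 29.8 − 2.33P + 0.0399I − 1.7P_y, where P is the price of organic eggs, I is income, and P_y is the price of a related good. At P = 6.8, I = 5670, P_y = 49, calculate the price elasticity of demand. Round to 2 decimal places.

-0.10

Substituting, Q_d = 29.8 − 2.33(6.8) + 0.0399(5670) − 1.7(49) = 29.8 − 15.844 + 226.233 − 83.3 = 156.889.
∂Q_d/∂P = −2.33, so E_p = (−2.33)·(6.8/156.889) ≈ -0.10.
|E_p| < 1: demand is inelastic.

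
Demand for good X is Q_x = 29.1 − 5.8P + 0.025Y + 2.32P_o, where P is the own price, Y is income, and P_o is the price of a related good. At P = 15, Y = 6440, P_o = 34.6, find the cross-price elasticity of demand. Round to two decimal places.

Evaluating quantity at (P, Y, P_o) gives Q_x = 29.1 − 5.8(15) + 0.025(6440) + 2.32(34.6) = 29.1 − 87 + 161 + 80.272 = 183.372.
∂Q_x/∂P_o = +2.32, so E_xy = 2.32·(34.6/183.372) ≈ 0.44.
E_xy > 0: the goods are substitutes.

0.44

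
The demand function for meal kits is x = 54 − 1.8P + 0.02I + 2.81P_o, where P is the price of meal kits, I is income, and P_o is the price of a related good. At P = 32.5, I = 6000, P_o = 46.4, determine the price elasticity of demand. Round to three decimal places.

Substituting, x = 54 − 1.8(32.5) + 0.02(6000) + 2.81(46.4) = 54 − 58.5 + 120 + 130.384 = 245.884.
∂x/∂P = −1.8, so E_p = (−1.8)·(32.5/245.884) ≈ -0.238.
|E_p| < 1: demand is inelastic.

-0.238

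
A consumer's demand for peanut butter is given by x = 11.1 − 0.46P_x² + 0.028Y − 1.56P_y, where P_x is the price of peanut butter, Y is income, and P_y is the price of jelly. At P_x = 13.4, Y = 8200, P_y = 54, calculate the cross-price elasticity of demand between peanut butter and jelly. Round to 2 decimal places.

First evaluate x: 11.1 − 0.46(13.4)² + 0.028(8200) − 1.56(54) = 11.1 − 82.5976 + 229.6 − 84.24 = 73.8624.
∂x/∂P_y = −1.56, so E_xy = -1.56·(54/73.8624) ≈ -1.14.
E_xy < 0: the goods are complements.

-1.14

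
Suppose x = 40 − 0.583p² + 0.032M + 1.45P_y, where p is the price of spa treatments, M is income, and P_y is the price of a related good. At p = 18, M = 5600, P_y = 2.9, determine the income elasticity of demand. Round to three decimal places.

5.192

Substituting, x = 40 − 0.583(18)² + 0.032(5600) + 1.45(2.9) = 40 − 188.892 + 179.2 + 4.205 = 34.513.
∂x/∂M = +0.032, so E_I = 0.032·(5600/34.513) ≈ 5.192.
E_I > 1: normal good (luxury).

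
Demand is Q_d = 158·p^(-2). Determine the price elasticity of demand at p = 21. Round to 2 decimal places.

-2.00

For a Cobb–Douglas (constant-elasticity) form Q_d = A·p^α·…, the elasticity with respect to p equals the exponent α at every point.
Here the exponent on p is -2, so the price elasticity of demand is -2.00.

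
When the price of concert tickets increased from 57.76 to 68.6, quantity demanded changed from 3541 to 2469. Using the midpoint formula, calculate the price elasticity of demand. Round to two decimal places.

%Δq = (2469 − 3541)/[(3541 + 2469)/2] = -1072/3005 ≈ -0.3567.
%ΔP = (68.6 − 57.76)/[(57.76 + 68.6)/2] = 10.84/63.18 ≈ 0.1716.
Arc elasticity E = %Δq/%ΔP ≈ -0.3567/0.1716 ≈ -2.08.
|E| > 1: demand is elastic over this range.

-2.08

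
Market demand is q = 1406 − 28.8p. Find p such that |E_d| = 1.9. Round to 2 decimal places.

Set −bp/(a − bp) = −1.9 ⇒ bp = 1.9(a − bp) ⇒ bp(1+1.9) = 1.9·a.
p = 1.9·1406/(28.8·2.9) ≈ 31.99.

31.99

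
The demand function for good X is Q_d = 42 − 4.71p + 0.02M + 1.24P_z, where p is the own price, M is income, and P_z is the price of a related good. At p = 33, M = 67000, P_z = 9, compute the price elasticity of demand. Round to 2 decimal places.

-0.13

Substituting, Q_d = 42 − 4.71(33) + 0.02(67000) + 1.24(9) = 42 − 155.43 + 1340 + 11.16 = 1237.73.
∂Q_d/∂p = −4.71, so E_p = (−4.71)·(33/1237.73) ≈ -0.13.
|E_p| < 1: demand is inelastic.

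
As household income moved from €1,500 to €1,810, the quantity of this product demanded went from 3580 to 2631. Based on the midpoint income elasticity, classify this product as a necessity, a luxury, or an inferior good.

%ΔQ = (2631 − 3580)/[(3580+2631)/2] = -949/3105.5 ≈ -0.3056.
%ΔI = (1,810 − 1,500)/[(1,500+1,810)/2] = 310/1655 ≈ 0.1873.
E_I = %ΔQ/%ΔI ≈ -1.631.
E_I < 0: inferior good.

inferior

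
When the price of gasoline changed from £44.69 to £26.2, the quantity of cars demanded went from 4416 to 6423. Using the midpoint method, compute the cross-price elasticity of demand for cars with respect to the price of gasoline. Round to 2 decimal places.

-0.71

%ΔQ_x = (6423 − 4416)/[(4416+6423)/2] = 2007/5419.5 ≈ 0.3703.
%ΔP_y = (26.2 − 44.69)/[(44.69+26.2)/2] ≈ -0.5217.
E_xy = 0.3703/-0.5217 ≈ -0.71.
E_xy < 0, so cars and gasoline are complements.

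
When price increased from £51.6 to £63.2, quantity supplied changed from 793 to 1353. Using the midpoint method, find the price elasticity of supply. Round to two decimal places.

2.58

%Δq = (1353 − 793)/[(793 + 1353)/2] = 560/1073 ≈ 0.5219.
%ΔP = (63.2 − 51.6)/[(51.6 + 63.2)/2] = 11.6/57.4 ≈ 0.2021.
Arc elasticity E = %Δq/%ΔP ≈ 0.5219/0.2021 ≈ 2.58.
|E| > 1: supply is elastic over this range.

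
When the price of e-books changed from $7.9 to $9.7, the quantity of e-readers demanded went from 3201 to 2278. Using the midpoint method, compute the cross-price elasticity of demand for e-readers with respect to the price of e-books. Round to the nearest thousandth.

%ΔQ_x = (2278 − 3201)/[(3201+2278)/2] = -923/2739.5 ≈ -0.3369.
%ΔP_y = (9.7 − 7.9)/[(7.9+9.7)/2] ≈ 0.2045.
E_xy = -0.3369/0.2045 ≈ -1.647.
E_xy < 0, so e-readers and e-books are complements.

-1.647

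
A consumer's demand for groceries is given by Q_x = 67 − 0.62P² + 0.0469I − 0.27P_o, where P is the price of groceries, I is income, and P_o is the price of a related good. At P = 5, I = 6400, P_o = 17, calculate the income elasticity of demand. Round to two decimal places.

Q_x = 67 − 0.62(5)² + 0.0469(6400) − 0.27(17) = 67 − 15.5 + 300.16 − 4.59 = 347.07.
∂Q_x/∂I = +0.0469, so E_I = 0.0469·(6400/347.07) ≈ 0.86.
E_I ∈ (0,1): normal good (necessity).

0.86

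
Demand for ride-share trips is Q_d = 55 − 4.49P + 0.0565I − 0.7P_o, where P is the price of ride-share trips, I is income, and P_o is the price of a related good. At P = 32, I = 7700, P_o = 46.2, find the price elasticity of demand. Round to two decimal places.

Substituting, Q_d = 55 − 4.49(32) + 0.0565(7700) − 0.7(46.2) = 55 − 143.68 + 435.05 − 32.34 = 314.03.
∂Q_d/∂P = −4.49, so E_p = (−4.49)·(32/314.03) ≈ -0.46.
|E_p| < 1: demand is inelastic.

-0.46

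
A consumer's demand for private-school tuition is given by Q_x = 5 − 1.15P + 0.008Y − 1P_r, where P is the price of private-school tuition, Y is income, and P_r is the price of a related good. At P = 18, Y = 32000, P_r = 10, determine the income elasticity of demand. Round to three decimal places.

1.112

First evaluate Q_x: 5 − 1.15(18) + 0.008(32000) − 1(10) = 5 − 20.7 + 256 − 10 = 230.3.
∂Q_x/∂Y = +0.008, so E_I = 0.008·(32000/230.3) ≈ 1.112.
E_I > 1: normal good (luxury).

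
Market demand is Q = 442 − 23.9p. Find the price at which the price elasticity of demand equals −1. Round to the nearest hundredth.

9.25

For linear demand Q = a − bp, E = −bp/(a − bp). |E| = 1 ⇒ bp = a − bp ⇒ p = a/(2b).
p = 442/(2·23.9) ≈ 9.25.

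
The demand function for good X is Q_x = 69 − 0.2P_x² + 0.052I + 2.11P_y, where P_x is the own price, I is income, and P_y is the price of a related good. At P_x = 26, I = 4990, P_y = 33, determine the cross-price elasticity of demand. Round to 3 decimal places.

First evaluate Q_x: 69 − 0.2(26)² + 0.052(4990) + 2.11(33) = 69 − 135.2 + 259.48 + 69.63 = 262.91.
∂Q_x/∂P_y = +2.11, so E_xy = 2.11·(33/262.91) ≈ 0.265.
E_xy > 0: the goods are substitutes.

0.265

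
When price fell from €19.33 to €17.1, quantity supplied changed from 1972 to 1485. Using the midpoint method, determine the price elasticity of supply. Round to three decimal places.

%ΔQ = (1485 − 1972)/[(1972 + 1485)/2] = -487/1728.5 ≈ -0.2817.
%ΔP = (17.1 − 19.33)/[(19.33 + 17.1)/2] = -2.23/18.215 ≈ -0.1224.
Arc elasticity E = %ΔQ/%ΔP ≈ -0.2817/-0.1224 ≈ 2.301.
|E| > 1: supply is elastic over this range.

2.301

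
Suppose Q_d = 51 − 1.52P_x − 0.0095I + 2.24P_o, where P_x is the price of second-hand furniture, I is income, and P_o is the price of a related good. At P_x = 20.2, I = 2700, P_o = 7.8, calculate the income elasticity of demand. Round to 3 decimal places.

-2.117

Substituting, Q_d = 51 − 1.52(20.2) − 0.0095(2700) + 2.24(7.8) = 51 − 30.704 − 25.65 + 17.472 = 12.118.
∂Q_d/∂I = −0.0095, so E_I = -0.0095·(2700/12.118) ≈ -2.117.
E_I < 0: inferior good.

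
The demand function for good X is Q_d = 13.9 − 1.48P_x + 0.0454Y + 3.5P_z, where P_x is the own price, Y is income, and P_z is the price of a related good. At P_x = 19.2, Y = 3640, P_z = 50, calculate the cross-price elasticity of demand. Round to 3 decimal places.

0.537

Evaluating quantity at (P_x, Y, P_z) gives Q_d = 13.9 − 1.48(19.2) + 0.0454(3640) + 3.5(50) = 13.9 − 28.416 + 165.256 + 175 = 325.74.
∂Q_d/∂P_z = +3.5, so E_xy = 3.5·(50/325.74) ≈ 0.537.
E_xy > 0: the goods are substitutes.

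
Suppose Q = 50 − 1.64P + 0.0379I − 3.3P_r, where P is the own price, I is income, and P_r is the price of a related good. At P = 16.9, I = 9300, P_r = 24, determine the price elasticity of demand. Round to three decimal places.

At the given point, Q = 50 − 1.64(16.9) + 0.0379(9300) − 3.3(24) = 50 − 27.716 + 352.47 − 79.2 = 295.554.
∂Q/∂P = −1.64, so E_p = (−1.64)·(16.9/295.554) ≈ -0.094.
|E_p| < 1: demand is inelastic.

-0.094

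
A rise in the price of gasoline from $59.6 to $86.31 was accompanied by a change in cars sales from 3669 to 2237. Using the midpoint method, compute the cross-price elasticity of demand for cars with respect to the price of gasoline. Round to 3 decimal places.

-1.325

%ΔQ_x = (2237 − 3669)/[(3669+2237)/2] = -1432/2953 ≈ -0.4849.
%ΔP_y = (86.31 − 59.6)/[(59.6+86.31)/2] ≈ 0.3661.
E_xy = -0.4849/0.3661 ≈ -1.325.
E_xy < 0, so cars and gasoline are complements.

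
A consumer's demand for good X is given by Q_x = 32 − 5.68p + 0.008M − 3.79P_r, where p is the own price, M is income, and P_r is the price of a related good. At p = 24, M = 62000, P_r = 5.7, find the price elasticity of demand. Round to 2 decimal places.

Substituting, Q_x = 32 − 5.68(24) + 0.008(62000) − 3.79(5.7) = 32 − 136.32 + 496 − 21.603 = 370.077.
∂Q_x/∂p = −5.68, so E_p = (−5.68)·(24/370.077) ≈ -0.37.
|E_p| < 1: demand is inelastic.

-0.37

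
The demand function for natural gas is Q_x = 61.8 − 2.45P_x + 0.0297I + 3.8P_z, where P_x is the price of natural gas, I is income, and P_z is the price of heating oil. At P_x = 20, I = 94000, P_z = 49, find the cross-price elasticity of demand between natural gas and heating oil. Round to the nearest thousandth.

Substituting, Q_x = 61.8 − 2.45(20) + 0.0297(94000) + 3.8(49) = 61.8 − 49 + 2791.8 + 186.2 = 2990.8.
∂Q_x/∂P_z = +3.8, so E_xy = 3.8·(49/2990.8) ≈ 0.062.
E_xy > 0: the goods are substitutes.

0.062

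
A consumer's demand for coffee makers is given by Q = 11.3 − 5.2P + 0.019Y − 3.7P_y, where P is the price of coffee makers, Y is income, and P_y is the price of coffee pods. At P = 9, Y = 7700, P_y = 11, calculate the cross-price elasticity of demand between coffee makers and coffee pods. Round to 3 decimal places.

-0.581

At the given point, Q = 11.3 − 5.2(9) + 0.019(7700) − 3.7(11) = 11.3 − 46.8 + 146.3 − 40.7 = 70.1.
∂Q/∂P_y = −3.7, so E_xy = -3.7·(11/70.1) ≈ -0.581.
E_xy < 0: the goods are complements.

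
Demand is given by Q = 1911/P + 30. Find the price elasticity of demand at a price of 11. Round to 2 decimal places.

At P = 11, Q = 203.7273.
dQ/dP = −1911/P² = −15.7934.
Point elasticity E = (dQ/dP)·(P/Q) = -15.7934 × 11/203.7273 ≈ -0.85.
|E| < 1, so demand is inelastic at this price.

-0.85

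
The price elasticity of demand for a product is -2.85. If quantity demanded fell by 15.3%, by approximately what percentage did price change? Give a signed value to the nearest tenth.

%ΔQ ≈ E × %ΔP ⇒ %ΔP = %ΔQ / E = (-15.3%)/(-2.85) ≈ 5.4%.

5.4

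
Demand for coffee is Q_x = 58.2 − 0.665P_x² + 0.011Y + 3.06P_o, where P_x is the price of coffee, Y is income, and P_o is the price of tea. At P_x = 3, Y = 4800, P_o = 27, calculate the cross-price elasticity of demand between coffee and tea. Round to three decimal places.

Evaluating quantity at (P_x, Y, P_o) gives Q_x = 58.2 − 0.665(3)² + 0.011(4800) + 3.06(27) = 58.2 − 5.985 + 52.8 + 82.62 = 187.635.
∂Q_x/∂P_o = +3.06, so E_xy = 3.06·(27/187.635) ≈ 0.440.
E_xy > 0: the goods are substitutes.

0.440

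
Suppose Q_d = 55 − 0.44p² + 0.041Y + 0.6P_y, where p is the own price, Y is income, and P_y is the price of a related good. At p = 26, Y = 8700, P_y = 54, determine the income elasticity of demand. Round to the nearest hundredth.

At the given point, Q_d = 55 − 0.44(26)² + 0.041(8700) + 0.6(54) = 55 − 297.44 + 356.7 + 32.4 = 146.66.
∂Q_d/∂Y = +0.041, so E_I = 0.041·(8700/146.66) ≈ 2.43.
E_I > 1: normal good (luxury).

2.43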